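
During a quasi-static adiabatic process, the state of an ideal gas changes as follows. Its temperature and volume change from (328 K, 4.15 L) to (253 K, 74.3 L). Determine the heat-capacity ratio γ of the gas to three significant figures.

γ ≈ 1.09

TV^(γ−1) = const ⇒ γ − 1 = ln(T₂/T₁) / ln(V₁/V₂).
γ = 1 + ln(253/328) / ln(4.15/74.3) = 1.09.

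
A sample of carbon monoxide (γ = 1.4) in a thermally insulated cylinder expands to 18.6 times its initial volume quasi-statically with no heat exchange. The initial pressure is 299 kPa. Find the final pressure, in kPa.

Adiabatic: P₁V₁^γ = P₂V₂^γ ⇒ P₂ = P₁ (V₁/V₂)^γ.
P₂ = 299 × (1/18.6)^(1.4) = 4.993 kPa.

P₂ ≈ 4.99 kPa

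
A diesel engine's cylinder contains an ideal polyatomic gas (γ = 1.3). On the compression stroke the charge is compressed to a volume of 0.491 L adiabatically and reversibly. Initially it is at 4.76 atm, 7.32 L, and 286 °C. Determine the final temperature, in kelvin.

For a reversible adiabat TV^(γ−1) is constant, so T₂ = T₁ (V₁/V₂)^(γ−1).
T₁ = 286 °C = 559.1 K.
T₂ = 559.1 × (7.32/0.491)^(0.3) = 1258 K.

T₂ ≈ 1260 K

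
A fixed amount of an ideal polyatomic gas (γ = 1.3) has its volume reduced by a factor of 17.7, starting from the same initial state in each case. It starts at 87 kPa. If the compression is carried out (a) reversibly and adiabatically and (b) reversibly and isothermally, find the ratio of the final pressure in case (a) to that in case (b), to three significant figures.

P_adiabatic / P_isothermal ≈ 2.37

Isothermal: P_b = P₁(V₁/V₂) = 87×17.7.
Adiabatic: P_a = P₁(V₁/V₂)^γ = 87×17.7^(1.3).
P_a/P_b = (V₁/V₂)^(γ−1) = 17.7^(0.3) = 2.368.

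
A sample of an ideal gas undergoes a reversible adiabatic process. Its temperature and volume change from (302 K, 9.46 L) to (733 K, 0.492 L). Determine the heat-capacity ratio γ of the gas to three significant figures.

γ ≈ 1.30

TV^(γ−1) = const ⇒ γ − 1 = ln(T₂/T₁) / ln(V₁/V₂).
γ = 1 + ln(733/302) / ln(9.46/0.492) = 1.3.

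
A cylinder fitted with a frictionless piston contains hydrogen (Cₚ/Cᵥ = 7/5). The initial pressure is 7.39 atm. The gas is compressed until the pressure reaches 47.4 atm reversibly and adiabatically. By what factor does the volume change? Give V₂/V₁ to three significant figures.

V₂/V₁ ≈ 0.265

From PV^γ = const, V₂/V₁ = (P₁/P₂)^(1/γ).
V₂/V₁ = (7.39/47.4)^(5/7) = 0.2651.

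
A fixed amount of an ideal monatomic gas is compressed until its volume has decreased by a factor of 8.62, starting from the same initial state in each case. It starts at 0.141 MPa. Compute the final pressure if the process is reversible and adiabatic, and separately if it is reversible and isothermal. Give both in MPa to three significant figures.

adiabatic: 5.11 MPa; isothermal: 1.22 MPa

For a monatomic ideal gas γ = 5/3.
Isothermal: P₂ = P₁(V₁/V₂) = 0.141×8.62 = 1.215 MPa.
Adiabatic: P₂ = P₁(V₁/V₂)^γ = 0.141×8.62^(5/3) = 5.11 MPa.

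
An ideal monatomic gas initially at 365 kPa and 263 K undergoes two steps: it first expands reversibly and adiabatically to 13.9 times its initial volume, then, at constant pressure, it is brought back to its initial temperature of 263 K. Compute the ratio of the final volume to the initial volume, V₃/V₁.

V₃/V₁ ≈ 80.4

For a monatomic ideal gas γ = 5/3.
Adiabatic step: V₂/V₁ = 13.9; T₂ = T₁·(1/13.9)^(2/3) = 45.49 K.
Isobaric step: V₃/V₂ = T₃/T₂ = 263/45.49.
V₃/V₁ = (V₂/V₁)(V₃/V₂) = 13.9 × (263/45.49) = 80.36.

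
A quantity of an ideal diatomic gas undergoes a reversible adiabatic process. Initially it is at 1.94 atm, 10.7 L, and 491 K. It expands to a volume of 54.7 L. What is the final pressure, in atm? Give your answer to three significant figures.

Adiabatic: P₁V₁^γ = P₂V₂^γ ⇒ P₂ = P₁ (V₁/V₂)^γ.
γ = 7/5 for a diatomic ideal gas.
P₂ = 1.94 × (10.7/54.7)^(7/5) = 0.1976 atm.

P₂ ≈ 0.198 atm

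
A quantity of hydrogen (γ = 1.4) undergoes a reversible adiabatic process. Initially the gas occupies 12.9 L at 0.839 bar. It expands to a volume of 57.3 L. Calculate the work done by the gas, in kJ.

W ≈ 1.22 kJ

P₂ = P₁(V₁/V₂)^γ = 0.839×(12.9/57.3)^(1.4) = 0.104 bar.
For a reversible adiabat, W_by_gas = (P₁V₁ − P₂V₂)/(γ−1).
W_by = (83900×0.0129 − 10400×0.0573) / (0.4) = 1216 J.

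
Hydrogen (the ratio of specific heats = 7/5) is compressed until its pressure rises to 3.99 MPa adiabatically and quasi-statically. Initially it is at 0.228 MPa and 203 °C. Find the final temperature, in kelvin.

T₂ ≈ 1080 K

Adiabatic: T₂/T₁ = (P₂/P₁)^((γ−1)/γ).
T₁ = 203 °C = 476.1 K.
T₂ = 476.1 × (3.99/0.228)^(2/7) = 1079 K.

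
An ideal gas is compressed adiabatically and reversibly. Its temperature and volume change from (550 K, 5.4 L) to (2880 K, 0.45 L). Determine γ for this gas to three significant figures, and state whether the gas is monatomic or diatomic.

TV^(γ−1) = const ⇒ γ − 1 = ln(T₂/T₁) / ln(V₁/V₂).
γ = 1 + ln(2880/550) / ln(5.4/0.45) = 1.666.
γ ≈ 1.67 is close to 5/3, so the gas is monatomic.

γ ≈ 1.67; monatomic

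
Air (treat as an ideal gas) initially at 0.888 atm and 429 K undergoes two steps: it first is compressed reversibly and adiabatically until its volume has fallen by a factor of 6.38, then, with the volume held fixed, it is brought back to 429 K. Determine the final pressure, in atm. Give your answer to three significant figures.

For a diatomic ideal gas γ = 7/5.
Adiabatic step (PV^γ = const): P₂ = 0.888×6.38^(7/5) = 11.89 atm; T₂ = 429×6.38^(2/5) = 900.3 K.
Isochoric: P₃ = P₂(T₃/T₂) = 11.89 × (429/900.3) = 5.665 atm.

P₃ ≈ 5.67 atm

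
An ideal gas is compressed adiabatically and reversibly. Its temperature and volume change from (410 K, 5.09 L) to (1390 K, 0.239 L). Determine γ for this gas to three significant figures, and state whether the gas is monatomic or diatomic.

γ ≈ 1.40; diatomic

TV^(γ−1) = const ⇒ γ − 1 = ln(T₂/T₁) / ln(V₁/V₂).
γ = 1 + ln(1390/410) / ln(5.09/0.239) = 1.399.
γ ≈ 1.40 is close to 7/5, so the gas is diatomic.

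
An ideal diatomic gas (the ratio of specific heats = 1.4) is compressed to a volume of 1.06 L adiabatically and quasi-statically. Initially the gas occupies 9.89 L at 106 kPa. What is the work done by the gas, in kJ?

P₂ = P₁(V₁/V₂)^γ = 106×(9.89/1.06)^(1.4) = 2416 kPa.
For a reversible adiabat, W_by_gas = (P₁V₁ − P₂V₂)/(γ−1).
W_by = (106000×0.00989 − 2.416×10^6×0.00106) / (0.4) = -3782 J.

W ≈ -3.78 kJ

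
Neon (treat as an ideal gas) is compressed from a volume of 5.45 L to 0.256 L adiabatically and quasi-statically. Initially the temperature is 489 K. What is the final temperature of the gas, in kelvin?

T₂ ≈ 3760 K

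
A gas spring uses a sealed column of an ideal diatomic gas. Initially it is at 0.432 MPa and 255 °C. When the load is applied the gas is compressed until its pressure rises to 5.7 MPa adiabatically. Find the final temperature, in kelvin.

Along an adiabat T P^((1−γ)/γ) is constant, so T₂ = T₁ (P₂/P₁)^((γ−1)/γ).
For a diatomic ideal gas γ = 7/5, so (γ−1)/γ = 2/7.
T₁ = 255 °C = 528.1 K.
T₂ = 528.1 × (5.7/0.432)^(2/7) = 1104 K.

T₂ ≈ 1100 K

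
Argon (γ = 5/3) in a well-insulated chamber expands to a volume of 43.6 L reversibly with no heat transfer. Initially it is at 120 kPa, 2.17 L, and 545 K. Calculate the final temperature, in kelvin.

For a reversible adiabat TV^(γ−1) is constant, so T₂ = T₁ (V₁/V₂)^(γ−1).
T₂ = 545 × (2.17/43.6)^(2/3) = 73.74 K.

T₂ ≈ 73.7 K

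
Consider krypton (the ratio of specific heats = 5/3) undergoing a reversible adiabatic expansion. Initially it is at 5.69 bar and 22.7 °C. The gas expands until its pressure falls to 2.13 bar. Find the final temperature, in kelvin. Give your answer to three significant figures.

T₂ ≈ 200 K

Adiabatic: T₂/T₁ = (P₂/P₁)^((γ−1)/γ).
T₁ = 22.7 °C = 295.8 K.
T₂ = 295.8 × (2.13/5.69)^(2/5) = 199.7 K.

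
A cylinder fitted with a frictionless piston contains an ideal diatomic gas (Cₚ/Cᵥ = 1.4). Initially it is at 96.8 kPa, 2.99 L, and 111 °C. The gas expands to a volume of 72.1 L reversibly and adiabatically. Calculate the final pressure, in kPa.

Adiabatic: P₁V₁^γ = P₂V₂^γ ⇒ P₂ = P₁ (V₁/V₂)^γ.
P₂ = 96.8 × (2.99/72.1)^(1.4) = 1.124 kPa.

P₂ ≈ 1.12 kPa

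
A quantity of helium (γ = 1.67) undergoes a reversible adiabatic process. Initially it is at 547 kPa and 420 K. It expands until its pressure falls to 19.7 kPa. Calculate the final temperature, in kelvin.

Adiabatic: T₂/T₁ = (P₂/P₁)^((γ−1)/γ).
T₂ = 420 × (19.7/547)^(0.401) = 110.7 K.

T₂ ≈ 111 K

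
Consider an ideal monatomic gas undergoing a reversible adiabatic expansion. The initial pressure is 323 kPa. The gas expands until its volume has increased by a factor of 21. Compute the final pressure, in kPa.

Since PV^γ is constant along a reversible adiabat, P₂ = P₁ (V₁/V₂)^γ.
For a monatomic ideal gas γ = 5/3.
P₂ = 323 × (1/21)^(5/3) = 2.021 kPa.

P₂ ≈ 2.02 kPa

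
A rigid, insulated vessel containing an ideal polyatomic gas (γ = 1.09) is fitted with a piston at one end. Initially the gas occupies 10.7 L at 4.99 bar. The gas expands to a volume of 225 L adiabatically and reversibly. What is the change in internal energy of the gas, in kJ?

ΔU ≈ -14.2 kJ

P₂ = P₁(V₁/V₂)^γ = 4.99×(10.7/225)^(1.09) = 0.1804 bar.
For a reversible adiabat, W_by_gas = (P₁V₁ − P₂V₂)/(γ−1).
W_by = (499000×0.0107 − 18040×0.225) / (0.09) = 14220 J.
Q = 0 ⇒ ΔU = −W_by = -14220 J.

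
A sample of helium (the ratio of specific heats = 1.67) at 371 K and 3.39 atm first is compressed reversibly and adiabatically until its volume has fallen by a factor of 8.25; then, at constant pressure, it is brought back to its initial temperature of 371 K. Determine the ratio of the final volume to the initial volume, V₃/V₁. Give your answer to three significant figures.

V₃/V₁ ≈ 0.0295

Adiabatic step: V₂/V₁ = 0.1212; T₂ = T₁·8.25^(0.67) = 1525 K.
Isobaric step: V₃/V₂ = T₃/T₂ = 371/1525.
V₃/V₁ = (V₂/V₁)(V₃/V₂) = 0.1212 × (371/1525) = 0.02948.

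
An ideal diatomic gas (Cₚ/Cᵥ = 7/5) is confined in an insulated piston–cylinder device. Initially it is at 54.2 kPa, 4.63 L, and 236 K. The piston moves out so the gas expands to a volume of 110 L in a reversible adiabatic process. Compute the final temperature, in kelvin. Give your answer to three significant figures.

T₂ ≈ 66.5 K

For a reversible adiabat TV^(γ−1) is constant, so T₂ = T₁ (V₁/V₂)^(γ−1).
T₂ = 236 × (4.63/110)^(2/5) = 66.46 K.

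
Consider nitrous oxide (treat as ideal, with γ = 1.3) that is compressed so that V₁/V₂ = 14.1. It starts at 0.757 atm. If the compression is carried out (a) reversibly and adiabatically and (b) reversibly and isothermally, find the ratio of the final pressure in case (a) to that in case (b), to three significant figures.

P_adiabatic / P_isothermal ≈ 2.21

Isothermal: P_b = P₁(V₁/V₂) = 0.757×14.1.
Adiabatic: P_a = P₁(V₁/V₂)^γ = 0.757×14.1^(1.3).
P_a/P_b = (V₁/V₂)^(γ−1) = 14.1^(0.3) = 2.212.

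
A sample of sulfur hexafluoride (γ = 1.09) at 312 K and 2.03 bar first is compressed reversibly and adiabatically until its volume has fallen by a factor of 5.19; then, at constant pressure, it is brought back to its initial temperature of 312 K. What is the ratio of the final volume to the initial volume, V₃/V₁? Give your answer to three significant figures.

Adiabatic step: V₂/V₁ = 0.1927; T₂ = T₁·5.19^(0.09) = 361.8 K.
Isobaric step: V₃/V₂ = T₃/T₂ = 312/361.8.
V₃/V₁ = (V₂/V₁)(V₃/V₂) = 0.1927 × (312/361.8) = 0.1661.

V₃/V₁ ≈ 0.166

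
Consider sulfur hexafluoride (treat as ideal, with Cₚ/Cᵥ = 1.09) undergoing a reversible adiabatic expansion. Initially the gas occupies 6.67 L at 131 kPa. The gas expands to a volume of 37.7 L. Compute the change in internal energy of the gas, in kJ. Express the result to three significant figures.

P₂ = P₁(V₁/V₂)^γ = 131×(6.67/37.7)^(1.09) = 19.83 kPa.
For a reversible adiabat, W_by_gas = (P₁V₁ − P₂V₂)/(γ−1).
W_by = (131000×0.00667 − 19830×0.0377) / (0.09) = 1401 J.
Q = 0 ⇒ ΔU = −W_by = -1401 J.

ΔU ≈ -1.40 kJ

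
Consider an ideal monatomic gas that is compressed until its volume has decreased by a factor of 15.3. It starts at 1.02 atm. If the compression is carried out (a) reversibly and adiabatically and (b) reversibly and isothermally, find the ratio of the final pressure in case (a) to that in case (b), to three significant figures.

P_adiabatic / P_isothermal ≈ 6.16

For a monatomic ideal gas γ = 5/3.
Isothermal: P_b = P₁(V₁/V₂) = 1.02×15.3.
Adiabatic: P_a = P₁(V₁/V₂)^γ = 1.02×15.3^(5/3).
P_a/P_b = (V₁/V₂)^(γ−1) = 15.3^(2/3) = 6.163.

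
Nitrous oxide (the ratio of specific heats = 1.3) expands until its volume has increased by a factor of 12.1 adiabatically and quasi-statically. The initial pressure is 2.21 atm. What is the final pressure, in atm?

P₂ ≈ 0.0865 atm

Since PV^γ is constant along a reversible adiabat, P₂ = P₁ (V₁/V₂)^γ.
P₂ = 2.21 × (1/12.1)^(1.3) = 0.08645 atm.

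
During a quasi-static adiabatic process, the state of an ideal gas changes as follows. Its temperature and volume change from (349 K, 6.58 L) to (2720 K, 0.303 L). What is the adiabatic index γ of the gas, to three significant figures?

γ ≈ 1.67

TV^(γ−1) = const ⇒ γ − 1 = ln(T₂/T₁) / ln(V₁/V₂).
γ = 1 + ln(2720/349) / ln(6.58/0.303) = 1.667.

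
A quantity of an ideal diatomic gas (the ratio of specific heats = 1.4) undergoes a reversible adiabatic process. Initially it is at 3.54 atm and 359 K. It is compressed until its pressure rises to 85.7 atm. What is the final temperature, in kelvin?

T₂ ≈ 892 K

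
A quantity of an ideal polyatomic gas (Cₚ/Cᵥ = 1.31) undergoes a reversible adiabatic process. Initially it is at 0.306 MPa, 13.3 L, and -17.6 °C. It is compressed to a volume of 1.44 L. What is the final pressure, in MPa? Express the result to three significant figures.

P₂ ≈ 5.63 MPa

Adiabatic: P₁V₁^γ = P₂V₂^γ ⇒ P₂ = P₁ (V₁/V₂)^γ.
P₂ = 0.306 × (13.3/1.44)^(1.31) = 5.63 MPa.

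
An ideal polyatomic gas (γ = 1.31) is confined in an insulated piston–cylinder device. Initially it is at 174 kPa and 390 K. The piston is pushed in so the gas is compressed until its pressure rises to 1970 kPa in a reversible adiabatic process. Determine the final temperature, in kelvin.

T₂ ≈ 693 K

Adiabatic: T₂/T₁ = (P₂/P₁)^((γ−1)/γ).
T₂ = 390 × (1970/174)^(0.237) = 692.6 K.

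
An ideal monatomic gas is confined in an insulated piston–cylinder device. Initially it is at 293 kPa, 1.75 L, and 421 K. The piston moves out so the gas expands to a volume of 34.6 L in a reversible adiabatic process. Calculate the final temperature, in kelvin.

For a reversible adiabat TV^(γ−1) is constant, so T₂ = T₁ (V₁/V₂)^(γ−1).
γ = 5/3 for a monatomic ideal gas.
T₂ = 421 × (1.75/34.6)^(2/3) = 57.58 K.

T₂ ≈ 57.6 K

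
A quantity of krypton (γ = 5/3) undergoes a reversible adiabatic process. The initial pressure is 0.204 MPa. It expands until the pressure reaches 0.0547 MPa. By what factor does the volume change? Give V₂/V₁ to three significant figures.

From PV^γ = const, V₂/V₁ = (P₁/P₂)^(1/γ).
V₂/V₁ = (0.204/0.0547)^(3/5) = 2.203.

V₂/V₁ ≈ 2.20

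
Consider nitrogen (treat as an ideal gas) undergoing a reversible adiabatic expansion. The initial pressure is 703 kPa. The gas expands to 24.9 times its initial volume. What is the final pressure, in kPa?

P₂ ≈ 7.80 kPa

Adiabatic: P₁V₁^γ = P₂V₂^γ ⇒ P₂ = P₁ (V₁/V₂)^γ.
For a diatomic ideal gas γ = 7/5.
P₂ = 703 × (1/24.9)^(7/5) = 7.803 kPa.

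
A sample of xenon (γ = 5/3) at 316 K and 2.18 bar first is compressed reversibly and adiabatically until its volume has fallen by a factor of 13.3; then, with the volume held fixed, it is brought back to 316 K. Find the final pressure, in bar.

P₃ ≈ 29.0 bar

Adiabatic step (PV^γ = const): P₂ = 2.18×13.3^(5/3) = 162.8 bar; T₂ = 316×13.3^(2/3) = 1774 K.
Isochoric: P₃ = P₂(T₃/T₂) = 162.8 × (316/1774) = 28.99 bar.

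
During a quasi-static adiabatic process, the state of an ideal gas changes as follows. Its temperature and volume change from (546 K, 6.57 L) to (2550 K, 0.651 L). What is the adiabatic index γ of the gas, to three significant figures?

TV^(γ−1) = const ⇒ γ − 1 = ln(T₂/T₁) / ln(V₁/V₂).
γ = 1 + ln(2550/546) / ln(6.57/0.651) = 1.667.

γ ≈ 1.67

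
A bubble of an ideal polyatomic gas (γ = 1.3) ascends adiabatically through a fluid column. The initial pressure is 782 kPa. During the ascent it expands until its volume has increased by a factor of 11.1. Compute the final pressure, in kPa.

P₂ ≈ 34.2 kPa

Adiabatic: P₁V₁^γ = P₂V₂^γ ⇒ P₂ = P₁ (V₁/V₂)^γ.
P₂ = 782 × (1/11.1)^(1.3) = 34.22 kPa.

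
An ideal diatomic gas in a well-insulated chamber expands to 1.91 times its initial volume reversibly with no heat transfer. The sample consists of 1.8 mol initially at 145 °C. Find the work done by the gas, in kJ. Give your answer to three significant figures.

W ≈ 3.57 kJ

Adiabatic: T₁V₁^(γ−1) = T₂V₂^(γ−1) ⇒ T₂ = T₁ (V₁/V₂)^(γ−1).
γ = 7/5 for a diatomic ideal gas, so γ−1 = 2/5.
T₁ = 145 °C = 418.1 K.
T₂ = 418.1 × (1/1.91)^(2/5) = 322.8 K.
Q = 0, so ΔU = W_on_gas = nCᵥΔT with Cᵥ = R/(γ−1) = 20.79 J/(mol·K).
ΔU = 1.8 × 20.79 × (322.8 − 418.1) = -3568 J.
Work done by the gas = −ΔU = 3568 J.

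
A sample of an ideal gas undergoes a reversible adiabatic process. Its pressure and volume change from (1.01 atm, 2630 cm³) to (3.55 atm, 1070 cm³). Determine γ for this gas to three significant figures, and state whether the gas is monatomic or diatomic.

γ ≈ 1.40; diatomic

PV^γ = const ⇒ γ = ln(P₂/P₁) / ln(V₁/V₂).
γ = ln(3.55/1.01) / ln(2630/1070) = 1.398.
γ ≈ 1.40 is close to 7/5, so the gas is diatomic.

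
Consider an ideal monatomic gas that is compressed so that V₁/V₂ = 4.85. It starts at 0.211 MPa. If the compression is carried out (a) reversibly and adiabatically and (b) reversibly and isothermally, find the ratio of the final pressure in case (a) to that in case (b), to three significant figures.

P_adiabatic / P_isothermal ≈ 2.87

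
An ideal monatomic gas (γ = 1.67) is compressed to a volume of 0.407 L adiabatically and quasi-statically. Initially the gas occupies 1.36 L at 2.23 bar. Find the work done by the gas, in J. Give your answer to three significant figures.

W ≈ -563 J

P₂ = P₁(V₁/V₂)^γ = 2.23×(1.36/0.407)^(1.67) = 16.72 bar.
For a reversible adiabat, W_by_gas = (P₁V₁ − P₂V₂)/(γ−1).
W_by = (223000×0.00136 − 1.672×10^6×0.000407) / (0.67) = -563.2 J.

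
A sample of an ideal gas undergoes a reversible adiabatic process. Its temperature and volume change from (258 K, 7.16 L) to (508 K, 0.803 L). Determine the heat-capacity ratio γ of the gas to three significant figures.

TV^(γ−1) = const ⇒ γ − 1 = ln(T₂/T₁) / ln(V₁/V₂).
γ = 1 + ln(508/258) / ln(7.16/0.803) = 1.31.

γ ≈ 1.31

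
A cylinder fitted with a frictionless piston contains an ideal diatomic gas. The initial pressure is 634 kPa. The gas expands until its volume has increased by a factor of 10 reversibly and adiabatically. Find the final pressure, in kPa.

P₂ ≈ 25.2 kPa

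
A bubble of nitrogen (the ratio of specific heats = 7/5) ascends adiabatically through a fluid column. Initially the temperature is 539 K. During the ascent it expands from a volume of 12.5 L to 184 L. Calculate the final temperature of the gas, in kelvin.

Adiabatic: T₁V₁^(γ−1) = T₂V₂^(γ−1) ⇒ T₂ = T₁ (V₁/V₂)^(γ−1).
T₂ = 539 × (12.5/184)^(2/5) = 183.8 K.

T₂ ≈ 184 K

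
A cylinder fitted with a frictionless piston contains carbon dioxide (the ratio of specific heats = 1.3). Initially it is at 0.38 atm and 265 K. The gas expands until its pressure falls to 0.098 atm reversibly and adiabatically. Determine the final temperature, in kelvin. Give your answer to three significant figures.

T₂ ≈ 194 K

Adiabatic: T₂/T₁ = (P₂/P₁)^((γ−1)/γ).
T₂ = 265 × (0.098/0.38)^(0.231) = 193.8 K.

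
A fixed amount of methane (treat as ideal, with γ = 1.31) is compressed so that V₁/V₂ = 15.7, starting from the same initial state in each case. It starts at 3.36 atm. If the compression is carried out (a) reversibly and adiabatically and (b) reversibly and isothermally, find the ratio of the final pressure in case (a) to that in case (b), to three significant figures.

P_adiabatic / P_isothermal ≈ 2.35

Isothermal: P_b = P₁(V₁/V₂) = 3.36×15.7.
Adiabatic: P_a = P₁(V₁/V₂)^γ = 3.36×15.7^(1.31).
P_a/P_b = (V₁/V₂)^(γ−1) = 15.7^(0.31) = 2.348.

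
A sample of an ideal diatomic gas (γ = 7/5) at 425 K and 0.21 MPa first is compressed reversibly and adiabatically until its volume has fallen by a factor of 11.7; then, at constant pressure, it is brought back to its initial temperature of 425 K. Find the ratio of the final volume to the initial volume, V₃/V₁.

Adiabatic step: V₂/V₁ = 0.08547; T₂ = T₁·11.7^(2/5) = 1137 K.
Isobaric step: V₃/V₂ = T₃/T₂ = 425/1137.
V₃/V₁ = (V₂/V₁)(V₃/V₂) = 0.08547 × (425/1137) = 0.03196.

V₃/V₁ ≈ 0.0320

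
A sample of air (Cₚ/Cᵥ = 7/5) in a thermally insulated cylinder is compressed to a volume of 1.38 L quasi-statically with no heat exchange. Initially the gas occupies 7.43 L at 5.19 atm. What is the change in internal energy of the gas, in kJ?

ΔU ≈ 9.39 kJ

P₂ = P₁(V₁/V₂)^γ = 5.19×(7.43/1.38)^(7/5) = 54.79 atm.
For a reversible adiabat, W_by_gas = (P₁V₁ − P₂V₂)/(γ−1).
W_by = (525900×0.00743 − 5.552×10^6×0.00138) / (2/5) = -9386 J.
Q = 0 ⇒ ΔU = −W_by = 9386 J.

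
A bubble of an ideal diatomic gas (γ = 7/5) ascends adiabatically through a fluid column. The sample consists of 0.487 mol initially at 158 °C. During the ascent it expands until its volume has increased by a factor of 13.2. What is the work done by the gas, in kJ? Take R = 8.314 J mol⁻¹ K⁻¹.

W ≈ 2.81 kJ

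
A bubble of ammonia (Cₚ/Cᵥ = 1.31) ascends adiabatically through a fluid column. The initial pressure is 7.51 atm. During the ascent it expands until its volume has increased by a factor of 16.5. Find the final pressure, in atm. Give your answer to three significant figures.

Since PV^γ is constant along a reversible adiabat, P₂ = P₁ (V₁/V₂)^γ.
P₂ = 7.51 × (1/16.5)^(1.31) = 0.1909 atm.

P₂ ≈ 0.191 atm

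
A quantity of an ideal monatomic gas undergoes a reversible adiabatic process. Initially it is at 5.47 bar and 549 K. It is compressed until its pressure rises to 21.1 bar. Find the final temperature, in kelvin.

Along an adiabat T P^((1−γ)/γ) is constant, so T₂ = T₁ (P₂/P₁)^((γ−1)/γ).
For a monatomic ideal gas γ = 5/3, so (γ−1)/γ = 2/5.
T₂ = 549 × (21.1/5.47)^(2/5) = 942.1 K.

T₂ ≈ 942 K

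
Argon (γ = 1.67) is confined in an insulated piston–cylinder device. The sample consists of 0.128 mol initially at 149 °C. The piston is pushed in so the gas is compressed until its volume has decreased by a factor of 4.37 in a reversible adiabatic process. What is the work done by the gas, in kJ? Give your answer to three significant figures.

For a reversible adiabat TV^(γ−1) is constant, so T₂ = T₁ (V₁/V₂)^(γ−1).
T₁ = 149 °C = 422.1 K.
T₂ = 422.1 × 4.37^(0.67) = 1134 K.
Q = 0, so ΔU = W_on_gas = nCᵥΔT with Cᵥ = R/(γ−1) = 12.41 J/(mol·K).
ΔU = 0.128 × 12.41 × (1134 − 422.1) = 1131 J.
Work done by the gas = −ΔU = -1131 J.

W ≈ -1.13 kJ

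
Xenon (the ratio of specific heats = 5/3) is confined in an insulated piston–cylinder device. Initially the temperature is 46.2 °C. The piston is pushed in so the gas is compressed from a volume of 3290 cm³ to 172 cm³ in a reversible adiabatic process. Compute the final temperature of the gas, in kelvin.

Adiabatic: T₁V₁^(γ−1) = T₂V₂^(γ−1) ⇒ T₂ = T₁ (V₁/V₂)^(γ−1).
T₁ = 46.2 °C = 319.3 K.
T₂ = 319.3 × (3290/172)^(2/3) = 2284 K.

T₂ ≈ 2280 K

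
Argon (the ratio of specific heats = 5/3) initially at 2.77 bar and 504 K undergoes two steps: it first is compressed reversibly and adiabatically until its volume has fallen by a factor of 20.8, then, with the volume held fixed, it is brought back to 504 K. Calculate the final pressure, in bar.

P₃ ≈ 57.6 bar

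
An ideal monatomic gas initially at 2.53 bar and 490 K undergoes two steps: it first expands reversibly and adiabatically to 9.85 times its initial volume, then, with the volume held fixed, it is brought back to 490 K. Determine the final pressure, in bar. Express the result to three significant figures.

For a monatomic ideal gas γ = 5/3.
Adiabatic step (PV^γ = const): P₂ = 2.53×(1/9.85)^(5/3) = 0.0559 bar; T₂ = 490×(1/9.85)^(2/3) = 106.6 K.
Isochoric: P₃ = P₂(T₃/T₂) = 0.0559 × (490/106.6) = 0.2569 bar.

P₃ ≈ 0.257 bar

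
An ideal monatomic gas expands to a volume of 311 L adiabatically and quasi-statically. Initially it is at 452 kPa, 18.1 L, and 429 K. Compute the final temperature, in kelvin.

T₂ ≈ 64.4 K

For a reversible adiabat TV^(γ−1) is constant, so T₂ = T₁ (V₁/V₂)^(γ−1).
γ = 5/3 for a monatomic ideal gas.
T₂ = 429 × (18.1/311)^(2/3) = 64.43 K.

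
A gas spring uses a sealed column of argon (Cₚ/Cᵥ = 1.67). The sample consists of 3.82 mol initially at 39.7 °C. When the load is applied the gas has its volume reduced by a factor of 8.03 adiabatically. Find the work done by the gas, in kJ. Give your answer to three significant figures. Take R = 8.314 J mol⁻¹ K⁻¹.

W ≈ -45.1 kJ

Adiabatic: T₁V₁^(γ−1) = T₂V₂^(γ−1) ⇒ T₂ = T₁ (V₁/V₂)^(γ−1).
T₁ = 39.7 °C = 312.8 K.
T₂ = 312.8 × 8.03^(0.67) = 1263 K.
Q = 0, so ΔU = W_on_gas = nCᵥΔT with Cᵥ = R/(γ−1) = 12.41 J/(mol·K).
ΔU = 3.82 × 12.41 × (1263 − 312.8) = 45050 J.
Work done by the gas = −ΔU = -45050 J.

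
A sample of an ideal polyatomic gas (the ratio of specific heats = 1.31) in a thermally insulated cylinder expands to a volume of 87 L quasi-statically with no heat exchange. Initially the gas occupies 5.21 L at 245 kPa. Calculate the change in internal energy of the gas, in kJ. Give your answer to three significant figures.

ΔU ≈ -2.40 kJ

P₂ = P₁(V₁/V₂)^γ = 245×(5.21/87)^(1.31) = 6.13 kPa.
For a reversible adiabat, W_by_gas = (P₁V₁ − P₂V₂)/(γ−1).
W_by = (245000×0.00521 − 6130×0.087) / (0.31) = 2397 J.
Q = 0 ⇒ ΔU = −W_by = -2397 J.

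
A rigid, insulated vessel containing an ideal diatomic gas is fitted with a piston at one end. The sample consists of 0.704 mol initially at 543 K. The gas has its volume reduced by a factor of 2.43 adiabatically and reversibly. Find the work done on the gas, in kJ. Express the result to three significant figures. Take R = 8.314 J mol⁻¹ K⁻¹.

W ≈ 3.39 kJ

Adiabatic: T₁V₁^(γ−1) = T₂V₂^(γ−1) ⇒ T₂ = T₁ (V₁/V₂)^(γ−1).
γ = 7/5 for a diatomic ideal gas, so γ−1 = 2/5.
T₂ = 543 × 2.43^(2/5) = 774.5 K.
Q = 0, so ΔU = W_on_gas = nCᵥΔT with Cᵥ = R/(γ−1) = 20.79 J/(mol·K).
ΔU = 0.704 × 20.79 × (774.5 − 543) = 3388 J.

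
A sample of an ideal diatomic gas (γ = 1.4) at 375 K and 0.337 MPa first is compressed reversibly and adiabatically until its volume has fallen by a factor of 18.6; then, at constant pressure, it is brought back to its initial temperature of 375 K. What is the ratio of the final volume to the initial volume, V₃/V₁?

Adiabatic step: V₂/V₁ = 0.05376; T₂ = T₁·18.6^(0.4) = 1207 K.
Isobaric step: V₃/V₂ = T₃/T₂ = 375/1207.
V₃/V₁ = (V₂/V₁)(V₃/V₂) = 0.05376 × (375/1207) = 0.0167.

V₃/V₁ ≈ 0.0167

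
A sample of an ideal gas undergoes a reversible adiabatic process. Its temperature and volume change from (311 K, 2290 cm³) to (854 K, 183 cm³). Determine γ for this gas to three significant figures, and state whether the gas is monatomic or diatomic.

γ ≈ 1.40; diatomic

TV^(γ−1) = const ⇒ γ − 1 = ln(T₂/T₁) / ln(V₁/V₂).
γ = 1 + ln(854/311) / ln(2290/183) = 1.4.
γ ≈ 1.40 is close to 7/5, so the gas is diatomic.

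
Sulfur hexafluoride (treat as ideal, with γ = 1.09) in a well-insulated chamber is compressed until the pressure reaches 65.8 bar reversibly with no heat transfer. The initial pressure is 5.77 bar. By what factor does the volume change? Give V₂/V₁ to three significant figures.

V₂/V₁ ≈ 0.107

From PV^γ = const, V₂/V₁ = (P₁/P₂)^(1/γ).
V₂/V₁ = (5.77/65.8)^(0.917) = 0.1072.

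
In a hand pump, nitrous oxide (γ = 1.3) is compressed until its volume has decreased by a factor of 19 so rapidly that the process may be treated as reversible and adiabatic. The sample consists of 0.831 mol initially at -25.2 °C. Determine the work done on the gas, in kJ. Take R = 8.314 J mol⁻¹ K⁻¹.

W ≈ 8.10 kJ

Adiabatic: T₁V₁^(γ−1) = T₂V₂^(γ−1) ⇒ T₂ = T₁ (V₁/V₂)^(γ−1).
T₁ = -25.2 °C = 247.9 K.
T₂ = 247.9 × 19^(0.3) = 599.8 K.
Q = 0, so ΔU = W_on_gas = nCᵥΔT with Cᵥ = R/(γ−1) = 27.71 J/(mol·K).
ΔU = 0.831 × 27.71 × (599.8 − 247.9) = 8103 J.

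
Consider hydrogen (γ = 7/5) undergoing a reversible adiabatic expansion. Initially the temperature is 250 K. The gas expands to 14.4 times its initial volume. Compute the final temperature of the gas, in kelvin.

T₂ ≈ 86.0 K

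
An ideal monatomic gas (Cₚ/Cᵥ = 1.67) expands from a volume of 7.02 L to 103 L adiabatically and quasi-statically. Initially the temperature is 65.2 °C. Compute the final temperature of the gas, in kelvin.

T₂ ≈ 56.0 K

Adiabatic: T₁V₁^(γ−1) = T₂V₂^(γ−1) ⇒ T₂ = T₁ (V₁/V₂)^(γ−1).
T₁ = 65.2 °C = 338.3 K.
T₂ = 338.3 × (7.02/103)^(0.67) = 55.95 K.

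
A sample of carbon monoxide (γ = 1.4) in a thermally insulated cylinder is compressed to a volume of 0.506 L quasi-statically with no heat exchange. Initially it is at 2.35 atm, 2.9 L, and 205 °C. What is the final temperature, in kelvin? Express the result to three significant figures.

T₂ ≈ 961 K

For a reversible adiabat TV^(γ−1) is constant, so T₂ = T₁ (V₁/V₂)^(γ−1).
T₁ = 205 °C = 478.1 K.
T₂ = 478.1 × (2.9/0.506)^(0.4) = 961.3 K.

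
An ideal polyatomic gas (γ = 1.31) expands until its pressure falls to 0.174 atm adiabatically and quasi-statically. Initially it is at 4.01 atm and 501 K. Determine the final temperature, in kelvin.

T₂ ≈ 238 K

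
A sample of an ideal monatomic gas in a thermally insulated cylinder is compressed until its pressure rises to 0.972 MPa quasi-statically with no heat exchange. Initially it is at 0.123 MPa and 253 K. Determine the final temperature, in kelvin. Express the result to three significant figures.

T₂ ≈ 578 K

Along an adiabat T P^((1−γ)/γ) is constant, so T₂ = T₁ (P₂/P₁)^((γ−1)/γ).
For a monatomic ideal gas γ = 5/3, so (γ−1)/γ = 2/5.
T₂ = 253 × (0.972/0.123)^(2/5) = 578.4 K.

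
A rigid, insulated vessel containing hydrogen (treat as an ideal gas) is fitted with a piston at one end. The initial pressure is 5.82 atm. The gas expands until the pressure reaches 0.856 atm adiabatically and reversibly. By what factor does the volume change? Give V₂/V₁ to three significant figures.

V₂/V₁ ≈ 3.93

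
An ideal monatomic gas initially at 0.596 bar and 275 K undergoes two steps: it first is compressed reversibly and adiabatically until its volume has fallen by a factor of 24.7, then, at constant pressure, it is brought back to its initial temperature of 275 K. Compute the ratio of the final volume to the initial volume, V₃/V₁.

V₃/V₁ ≈ 0.00477

For a monatomic ideal gas γ = 5/3.
Adiabatic step: V₂/V₁ = 0.04049; T₂ = T₁·24.7^(2/3) = 2332 K.
Isobaric step: V₃/V₂ = T₃/T₂ = 275/2332.
V₃/V₁ = (V₂/V₁)(V₃/V₂) = 0.04049 × (275/2332) = 0.004774.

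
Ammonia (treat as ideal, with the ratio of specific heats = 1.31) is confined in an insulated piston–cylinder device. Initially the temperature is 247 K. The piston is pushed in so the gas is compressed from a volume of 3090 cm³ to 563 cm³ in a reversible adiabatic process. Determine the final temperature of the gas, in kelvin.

T₂ ≈ 419 K

Adiabatic: T₁V₁^(γ−1) = T₂V₂^(γ−1) ⇒ T₂ = T₁ (V₁/V₂)^(γ−1).
T₂ = 247 × (3090/563)^(0.31) = 418.7 K.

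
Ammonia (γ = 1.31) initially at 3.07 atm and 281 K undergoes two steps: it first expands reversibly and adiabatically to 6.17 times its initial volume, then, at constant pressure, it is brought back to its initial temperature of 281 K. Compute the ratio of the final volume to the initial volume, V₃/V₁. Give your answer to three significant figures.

V₃/V₁ ≈ 10.8

Adiabatic step: V₂/V₁ = 6.17; T₂ = T₁·(1/6.17)^(0.31) = 159.9 K.
Isobaric step: V₃/V₂ = T₃/T₂ = 281/159.9.
V₃/V₁ = (V₂/V₁)(V₃/V₂) = 6.17 × (281/159.9) = 10.85.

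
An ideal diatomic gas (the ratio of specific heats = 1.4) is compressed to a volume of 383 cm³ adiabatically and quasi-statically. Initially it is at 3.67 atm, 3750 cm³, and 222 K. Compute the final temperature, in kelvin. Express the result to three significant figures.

For a reversible adiabat TV^(γ−1) is constant, so T₂ = T₁ (V₁/V₂)^(γ−1).
T₂ = 222 × (3750/383)^(0.4) = 553 K.

T₂ ≈ 553 K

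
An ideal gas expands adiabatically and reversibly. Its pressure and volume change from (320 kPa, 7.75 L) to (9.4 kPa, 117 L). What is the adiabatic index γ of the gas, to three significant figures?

γ ≈ 1.30

PV^γ = const ⇒ γ = ln(P₂/P₁) / ln(V₁/V₂).
γ = ln(9.4/320) / ln(7.75/117) = 1.3.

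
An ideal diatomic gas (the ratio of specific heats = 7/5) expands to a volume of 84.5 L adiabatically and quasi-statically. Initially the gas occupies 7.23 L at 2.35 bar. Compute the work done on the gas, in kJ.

W ≈ -2.66 kJ

P₂ = P₁(V₁/V₂)^γ = 2.35×(7.23/84.5)^(7/5) = 0.07521 bar.
For a reversible adiabat, W_by_gas = (P₁V₁ − P₂V₂)/(γ−1).
W_by = (235000×0.00723 − 7521×0.0845) / (2/5) = 2659 J.
W_on_gas = −W_by = -2659 J.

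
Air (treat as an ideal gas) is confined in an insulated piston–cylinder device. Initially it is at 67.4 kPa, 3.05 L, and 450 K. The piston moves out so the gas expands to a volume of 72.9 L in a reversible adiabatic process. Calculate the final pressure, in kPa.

P₂ ≈ 0.792 kPa

Adiabatic: P₁V₁^γ = P₂V₂^γ ⇒ P₂ = P₁ (V₁/V₂)^γ.
γ = 7/5 for a diatomic ideal gas.
P₂ = 67.4 × (3.05/72.9)^(7/5) = 0.7922 kPa.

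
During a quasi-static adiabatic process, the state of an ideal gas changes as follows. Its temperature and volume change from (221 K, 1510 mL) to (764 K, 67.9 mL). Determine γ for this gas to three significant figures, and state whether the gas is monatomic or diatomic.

γ ≈ 1.40; diatomic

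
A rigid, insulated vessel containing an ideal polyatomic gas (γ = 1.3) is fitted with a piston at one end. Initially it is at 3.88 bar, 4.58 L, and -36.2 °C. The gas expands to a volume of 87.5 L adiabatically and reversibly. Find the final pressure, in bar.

Since PV^γ is constant along a reversible adiabat, P₂ = P₁ (V₁/V₂)^γ.
P₂ = 3.88 × (4.58/87.5)^(1.3) = 0.08382 bar.

P₂ ≈ 0.0838 bar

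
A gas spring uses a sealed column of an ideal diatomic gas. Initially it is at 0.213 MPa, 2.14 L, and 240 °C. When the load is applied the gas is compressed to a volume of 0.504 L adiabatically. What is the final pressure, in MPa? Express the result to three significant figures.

Since PV^γ is constant along a reversible adiabat, P₂ = P₁ (V₁/V₂)^γ.
γ = 7/5 for a diatomic ideal gas.
P₂ = 0.213 × (2.14/0.504)^(7/5) = 1.613 MPa.

P₂ ≈ 1.61 MPa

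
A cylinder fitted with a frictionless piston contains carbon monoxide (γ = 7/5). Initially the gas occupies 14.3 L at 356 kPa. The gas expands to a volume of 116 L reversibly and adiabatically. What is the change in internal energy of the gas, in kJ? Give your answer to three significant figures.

ΔU ≈ -7.22 kJ

P₂ = P₁(V₁/V₂)^γ = 356×(14.3/116)^(7/5) = 19 kPa.
For a reversible adiabat, W_by_gas = (P₁V₁ − P₂V₂)/(γ−1).
W_by = (356000×0.0143 − 19000×0.116) / (2/5) = 7218 J.
Q = 0 ⇒ ΔU = −W_by = -7218 J.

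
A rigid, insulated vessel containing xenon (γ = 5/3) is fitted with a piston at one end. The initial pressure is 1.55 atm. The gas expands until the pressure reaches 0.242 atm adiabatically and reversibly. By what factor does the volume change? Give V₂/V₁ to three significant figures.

V₂/V₁ ≈ 3.05

From PV^γ = const, V₂/V₁ = (P₁/P₂)^(1/γ).
V₂/V₁ = (1.55/0.242)^(3/5) = 3.047.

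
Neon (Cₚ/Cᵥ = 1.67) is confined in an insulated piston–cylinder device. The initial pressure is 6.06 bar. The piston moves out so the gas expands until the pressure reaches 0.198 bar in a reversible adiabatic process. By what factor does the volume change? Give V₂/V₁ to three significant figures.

V₂/V₁ ≈ 7.76

From PV^γ = const, V₂/V₁ = (P₁/P₂)^(1/γ).
V₂/V₁ = (6.06/0.198)^(0.599) = 7.757.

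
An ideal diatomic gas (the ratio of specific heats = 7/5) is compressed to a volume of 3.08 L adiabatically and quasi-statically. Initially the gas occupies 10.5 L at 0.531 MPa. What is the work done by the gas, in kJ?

W ≈ -8.83 kJ

P₂ = P₁(V₁/V₂)^γ = 0.531×(10.5/3.08)^(7/5) = 2.957 MPa.
For a reversible adiabat, W_by_gas = (P₁V₁ − P₂V₂)/(γ−1).
W_by = (531000×0.0105 − 2.957×10^6×0.00308) / (2/5) = -8827 J.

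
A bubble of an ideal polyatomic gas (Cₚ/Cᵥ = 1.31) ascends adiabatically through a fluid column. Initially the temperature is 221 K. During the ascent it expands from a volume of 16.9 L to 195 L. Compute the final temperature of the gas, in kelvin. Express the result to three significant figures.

T₂ ≈ 104 K

For a reversible adiabat TV^(γ−1) is constant, so T₂ = T₁ (V₁/V₂)^(γ−1).
T₂ = 221 × (16.9/195)^(0.31) = 103.5 K.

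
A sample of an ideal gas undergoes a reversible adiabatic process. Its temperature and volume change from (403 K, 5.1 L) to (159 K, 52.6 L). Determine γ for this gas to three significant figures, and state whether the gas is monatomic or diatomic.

γ ≈ 1.40; diatomic

TV^(γ−1) = const ⇒ γ − 1 = ln(T₂/T₁) / ln(V₁/V₂).
γ = 1 + ln(159/403) / ln(5.1/52.6) = 1.399.
γ ≈ 1.40 is close to 7/5, so the gas is diatomic.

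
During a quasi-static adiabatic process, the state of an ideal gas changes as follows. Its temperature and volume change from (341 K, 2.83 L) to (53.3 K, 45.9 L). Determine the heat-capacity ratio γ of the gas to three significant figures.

γ ≈ 1.67

TV^(γ−1) = const ⇒ γ − 1 = ln(T₂/T₁) / ln(V₁/V₂).
γ = 1 + ln(53.3/341) / ln(2.83/45.9) = 1.666.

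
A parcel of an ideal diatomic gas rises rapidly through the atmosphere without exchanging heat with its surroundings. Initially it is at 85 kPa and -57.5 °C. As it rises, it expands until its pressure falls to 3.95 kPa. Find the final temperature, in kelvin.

T₂ ≈ 89.7 K

Along an adiabat T P^((1−γ)/γ) is constant, so T₂ = T₁ (P₂/P₁)^((γ−1)/γ).
For a diatomic ideal gas γ = 7/5, so (γ−1)/γ = 2/7.
T₁ = -57.5 °C = 215.6 K.
T₂ = 215.6 × (3.95/85)^(2/7) = 89.73 K.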